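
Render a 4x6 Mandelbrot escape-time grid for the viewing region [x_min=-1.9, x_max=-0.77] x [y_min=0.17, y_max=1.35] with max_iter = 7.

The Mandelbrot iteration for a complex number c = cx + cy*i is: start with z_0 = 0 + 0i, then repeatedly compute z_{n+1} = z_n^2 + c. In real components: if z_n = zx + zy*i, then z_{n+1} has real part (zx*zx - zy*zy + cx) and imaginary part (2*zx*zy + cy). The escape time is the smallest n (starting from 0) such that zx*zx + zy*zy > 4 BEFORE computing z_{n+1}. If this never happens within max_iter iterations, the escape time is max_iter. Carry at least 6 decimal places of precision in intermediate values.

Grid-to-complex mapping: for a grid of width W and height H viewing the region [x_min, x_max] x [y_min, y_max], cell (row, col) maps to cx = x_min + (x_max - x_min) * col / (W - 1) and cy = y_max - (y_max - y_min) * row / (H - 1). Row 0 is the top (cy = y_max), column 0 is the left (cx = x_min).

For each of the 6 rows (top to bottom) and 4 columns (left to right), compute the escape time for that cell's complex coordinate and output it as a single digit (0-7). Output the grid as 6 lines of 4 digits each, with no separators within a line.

(row=0, col=0): c = -1.9000 + 1.3500i → escape time 1
(row=0, col=1): c = -1.5233 + 1.3500i → escape time 1
(row=0, col=2): c = -1.1467 + 1.3500i → escape time 2
(row=0, col=3): c = -0.7700 + 1.3500i → escape time 2
(row=1, col=0): c = -1.9000 + 1.1140i → escape time 1
(row=1, col=1): c = -1.5233 + 1.1140i → escape time 2
(row=1, col=2): c = -1.1467 + 1.1140i → escape time 3
(row=1, col=3): c = -0.7700 + 1.1140i → escape time 3
(row=2, col=0): c = -1.9000 + 0.8780i → escape time 1
(row=2, col=1): c = -1.5233 + 0.8780i → escape time 3
(row=2, col=2): c = -1.1467 + 0.8780i → escape time 3
(row=2, col=3): c = -0.7700 + 0.8780i → escape time 4
(row=3, col=0): c = -1.9000 + 0.6420i → escape time 1
(row=3, col=1): c = -1.5233 + 0.6420i → escape time 3
(row=3, col=2): c = -1.1467 + 0.6420i → escape time 3
(row=3, col=3): c = -0.7700 + 0.6420i → escape time 5
(row=4, col=0): c = -1.9000 + 0.4060i → escape time 3
(row=4, col=1): c = -1.5233 + 0.4060i → escape time 4
(row=4, col=2): c = -1.1467 + 0.4060i → escape time 7
(row=4, col=3): c = -0.7700 + 0.4060i → escape time 7
(row=5, col=0): c = -1.9000 + 0.1700i → escape time 4
(row=5, col=1): c = -1.5233 + 0.1700i → escape time 5
(row=5, col=2): c = -1.1467 + 0.1700i → escape time 7
(row=5, col=3): c = -0.7700 + 0.1700i → escape time 7

Answer: 1122
1233
1334
1335
3477
4577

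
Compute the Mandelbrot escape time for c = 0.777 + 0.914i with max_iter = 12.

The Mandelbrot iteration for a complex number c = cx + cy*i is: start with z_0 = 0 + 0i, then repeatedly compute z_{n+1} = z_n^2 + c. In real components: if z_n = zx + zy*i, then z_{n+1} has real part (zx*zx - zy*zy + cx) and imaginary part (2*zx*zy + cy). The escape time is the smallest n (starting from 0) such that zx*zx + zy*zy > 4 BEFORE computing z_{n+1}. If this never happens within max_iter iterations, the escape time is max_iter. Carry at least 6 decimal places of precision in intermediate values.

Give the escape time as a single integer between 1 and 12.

Answer: 2

Derivation:
z_0 = 0 + 0i, c = 0.7770 + 0.9140i
Iter 1: z = 0.7770 + 0.9140i, |z|^2 = 1.4391
Iter 2: z = 0.5453 + 2.3344i, |z|^2 = 5.7466
Escaped at iteration 2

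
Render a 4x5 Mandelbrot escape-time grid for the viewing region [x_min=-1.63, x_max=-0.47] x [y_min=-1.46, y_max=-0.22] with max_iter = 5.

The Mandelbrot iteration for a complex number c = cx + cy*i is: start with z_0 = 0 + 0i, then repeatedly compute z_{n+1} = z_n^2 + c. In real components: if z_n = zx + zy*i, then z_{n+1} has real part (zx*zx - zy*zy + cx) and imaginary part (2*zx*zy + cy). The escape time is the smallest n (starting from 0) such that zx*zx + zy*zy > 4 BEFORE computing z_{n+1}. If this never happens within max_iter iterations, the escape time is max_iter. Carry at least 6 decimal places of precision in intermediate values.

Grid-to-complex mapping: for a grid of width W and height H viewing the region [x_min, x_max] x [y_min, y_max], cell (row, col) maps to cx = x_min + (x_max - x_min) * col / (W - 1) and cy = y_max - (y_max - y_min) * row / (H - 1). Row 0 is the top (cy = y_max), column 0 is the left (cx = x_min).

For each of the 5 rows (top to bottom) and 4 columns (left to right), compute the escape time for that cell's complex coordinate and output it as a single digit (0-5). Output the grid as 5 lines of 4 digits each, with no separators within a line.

Answer: 4555
3455
3345
2333
1222

Derivation:
(row=0, col=0): c = -1.6300 + -0.2200i → escape time 4
(row=0, col=1): c = -1.2433 + -0.2200i → escape time 5
(row=0, col=2): c = -0.8567 + -0.2200i → escape time 5
(row=0, col=3): c = -0.4700 + -0.2200i → escape time 5
(row=1, col=0): c = -1.6300 + -0.5300i → escape time 3
(row=1, col=1): c = -1.2433 + -0.5300i → escape time 4
(row=1, col=2): c = -0.8567 + -0.5300i → escape time 5
(row=1, col=3): c = -0.4700 + -0.5300i → escape time 5
(row=2, col=0): c = -1.6300 + -0.8400i → escape time 3
(row=2, col=1): c = -1.2433 + -0.8400i → escape time 3
(row=2, col=2): c = -0.8567 + -0.8400i → escape time 4
(row=2, col=3): c = -0.4700 + -0.8400i → escape time 5
(row=3, col=0): c = -1.6300 + -1.1500i → escape time 2
(row=3, col=1): c = -1.2433 + -1.1500i → escape time 3
(row=3, col=2): c = -0.8567 + -1.1500i → escape time 3
(row=3, col=3): c = -0.4700 + -1.1500i → escape time 3
(row=4, col=0): c = -1.6300 + -1.4600i → escape time 1
(row=4, col=1): c = -1.2433 + -1.4600i → escape time 2
(row=4, col=2): c = -0.8567 + -1.4600i → escape time 2
(row=4, col=3): c = -0.4700 + -1.4600i → escape time 2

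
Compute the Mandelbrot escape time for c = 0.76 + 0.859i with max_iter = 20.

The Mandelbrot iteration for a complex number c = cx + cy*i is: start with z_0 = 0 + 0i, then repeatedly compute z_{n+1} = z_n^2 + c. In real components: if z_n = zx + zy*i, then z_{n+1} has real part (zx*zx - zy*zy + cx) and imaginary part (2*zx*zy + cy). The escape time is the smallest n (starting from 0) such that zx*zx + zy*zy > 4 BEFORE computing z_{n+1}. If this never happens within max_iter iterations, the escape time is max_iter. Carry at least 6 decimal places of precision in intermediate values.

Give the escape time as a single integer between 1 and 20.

z_0 = 0 + 0i, c = 0.7600 + 0.8590i
Iter 1: z = 0.7600 + 0.8590i, |z|^2 = 1.3155
Iter 2: z = 0.5997 + 2.1647i, |z|^2 = 5.0455
Escaped at iteration 2

Answer: 2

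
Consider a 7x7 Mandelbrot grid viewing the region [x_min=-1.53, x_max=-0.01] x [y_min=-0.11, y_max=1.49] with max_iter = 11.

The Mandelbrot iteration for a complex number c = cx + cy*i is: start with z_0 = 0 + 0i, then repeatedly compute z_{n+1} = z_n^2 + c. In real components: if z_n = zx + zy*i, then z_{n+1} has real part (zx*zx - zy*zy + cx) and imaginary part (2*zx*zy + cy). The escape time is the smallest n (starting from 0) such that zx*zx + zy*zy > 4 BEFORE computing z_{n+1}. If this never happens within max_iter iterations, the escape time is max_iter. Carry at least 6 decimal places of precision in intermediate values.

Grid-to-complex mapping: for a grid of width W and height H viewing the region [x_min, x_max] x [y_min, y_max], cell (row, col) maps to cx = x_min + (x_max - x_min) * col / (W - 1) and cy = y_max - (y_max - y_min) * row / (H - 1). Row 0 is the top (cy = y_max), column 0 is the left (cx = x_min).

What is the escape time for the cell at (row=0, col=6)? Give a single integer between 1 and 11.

z_0 = 0 + 0i, c = -0.0100 + 1.4900i
Iter 1: z = -0.0100 + 1.4900i, |z|^2 = 2.2202
Iter 2: z = -2.2300 + 1.4602i, |z|^2 = 7.1051
Escaped at iteration 2

Answer: 2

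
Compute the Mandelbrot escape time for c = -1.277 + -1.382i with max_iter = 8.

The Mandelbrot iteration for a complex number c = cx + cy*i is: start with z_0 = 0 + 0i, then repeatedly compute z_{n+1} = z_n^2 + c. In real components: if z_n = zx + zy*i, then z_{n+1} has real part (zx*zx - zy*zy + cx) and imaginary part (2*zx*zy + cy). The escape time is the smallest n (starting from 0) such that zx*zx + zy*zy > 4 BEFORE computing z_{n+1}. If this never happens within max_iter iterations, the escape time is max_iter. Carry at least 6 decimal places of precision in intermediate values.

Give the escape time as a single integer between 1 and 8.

Answer: 2

Derivation:
z_0 = 0 + 0i, c = -1.2770 + -1.3820i
Iter 1: z = -1.2770 + -1.3820i, |z|^2 = 3.5407
Iter 2: z = -1.5562 + 2.1476i, |z|^2 = 7.0340
Escaped at iteration 2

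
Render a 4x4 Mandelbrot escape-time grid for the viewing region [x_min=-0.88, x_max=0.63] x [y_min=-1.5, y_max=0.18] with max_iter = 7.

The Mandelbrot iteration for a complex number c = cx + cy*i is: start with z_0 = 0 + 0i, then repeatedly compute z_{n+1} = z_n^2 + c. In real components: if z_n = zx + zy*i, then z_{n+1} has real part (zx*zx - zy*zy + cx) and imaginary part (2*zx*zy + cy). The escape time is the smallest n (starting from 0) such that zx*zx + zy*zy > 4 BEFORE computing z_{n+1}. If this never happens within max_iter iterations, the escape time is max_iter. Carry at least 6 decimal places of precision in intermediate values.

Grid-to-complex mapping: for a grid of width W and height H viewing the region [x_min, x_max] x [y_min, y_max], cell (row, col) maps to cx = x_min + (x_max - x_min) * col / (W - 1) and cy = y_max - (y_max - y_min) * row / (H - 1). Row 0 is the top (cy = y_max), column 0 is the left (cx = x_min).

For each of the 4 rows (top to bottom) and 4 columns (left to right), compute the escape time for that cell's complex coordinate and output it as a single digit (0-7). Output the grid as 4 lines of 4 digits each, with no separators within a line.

(row=0, col=0): c = -0.8800 + 0.1800i → escape time 7
(row=0, col=1): c = -0.3767 + 0.1800i → escape time 7
(row=0, col=2): c = 0.1267 + 0.1800i → escape time 7
(row=0, col=3): c = 0.6300 + 0.1800i → escape time 4
(row=1, col=0): c = -0.8800 + -0.3800i → escape time 7
(row=1, col=1): c = -0.3767 + -0.3800i → escape time 7
(row=1, col=2): c = 0.1267 + -0.3800i → escape time 7
(row=1, col=3): c = 0.6300 + -0.3800i → escape time 3
(row=2, col=0): c = -0.8800 + -0.9400i → escape time 3
(row=2, col=1): c = -0.3767 + -0.9400i → escape time 5
(row=2, col=2): c = 0.1267 + -0.9400i → escape time 4
(row=2, col=3): c = 0.6300 + -0.9400i → escape time 2
(row=3, col=0): c = -0.8800 + -1.5000i → escape time 2
(row=3, col=1): c = -0.3767 + -1.5000i → escape time 2
(row=3, col=2): c = 0.1267 + -1.5000i → escape time 2
(row=3, col=3): c = 0.6300 + -1.5000i → escape time 2

Answer: 7774
7773
3542
2222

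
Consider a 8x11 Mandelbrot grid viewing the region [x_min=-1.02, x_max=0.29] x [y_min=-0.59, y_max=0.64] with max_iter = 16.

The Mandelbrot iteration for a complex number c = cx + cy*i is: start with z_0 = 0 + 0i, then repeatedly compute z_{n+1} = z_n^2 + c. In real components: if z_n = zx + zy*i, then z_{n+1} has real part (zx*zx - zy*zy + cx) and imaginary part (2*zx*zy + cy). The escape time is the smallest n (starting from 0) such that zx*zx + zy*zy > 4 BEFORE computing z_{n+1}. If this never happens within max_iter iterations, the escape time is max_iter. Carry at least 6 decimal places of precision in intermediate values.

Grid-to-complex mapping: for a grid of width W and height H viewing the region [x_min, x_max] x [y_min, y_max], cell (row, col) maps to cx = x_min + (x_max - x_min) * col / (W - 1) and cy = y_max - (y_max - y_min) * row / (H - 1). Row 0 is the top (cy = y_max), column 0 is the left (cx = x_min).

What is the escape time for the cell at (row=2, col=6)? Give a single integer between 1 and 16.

Answer: 16

Derivation:
z_0 = 0 + 0i, c = 0.1029 + 0.3940i
Iter 1: z = 0.1029 + 0.3940i, |z|^2 = 0.1658
Iter 2: z = -0.0418 + 0.4751i, |z|^2 = 0.2274
Iter 3: z = -0.1211 + 0.3543i, |z|^2 = 0.1402
Iter 4: z = -0.0080 + 0.3082i, |z|^2 = 0.0951
Iter 5: z = 0.0079 + 0.3891i, |z|^2 = 0.1514
Iter 6: z = -0.0485 + 0.4002i, |z|^2 = 0.1625
Iter 7: z = -0.0549 + 0.3552i, |z|^2 = 0.1292
Iter 8: z = -0.0203 + 0.3550i, |z|^2 = 0.1264
Iter 9: z = -0.0227 + 0.3796i, |z|^2 = 0.1446
Iter 10: z = -0.0407 + 0.3767i, |z|^2 = 0.1436
Iter 11: z = -0.0374 + 0.3633i, |z|^2 = 0.1334
Iter 12: z = -0.0277 + 0.3668i, |z|^2 = 0.1353
Iter 13: z = -0.0309 + 0.3736i, |z|^2 = 0.1406
Iter 14: z = -0.0358 + 0.3709i, |z|^2 = 0.1388
Iter 15: z = -0.0334 + 0.3674i, |z|^2 = 0.1361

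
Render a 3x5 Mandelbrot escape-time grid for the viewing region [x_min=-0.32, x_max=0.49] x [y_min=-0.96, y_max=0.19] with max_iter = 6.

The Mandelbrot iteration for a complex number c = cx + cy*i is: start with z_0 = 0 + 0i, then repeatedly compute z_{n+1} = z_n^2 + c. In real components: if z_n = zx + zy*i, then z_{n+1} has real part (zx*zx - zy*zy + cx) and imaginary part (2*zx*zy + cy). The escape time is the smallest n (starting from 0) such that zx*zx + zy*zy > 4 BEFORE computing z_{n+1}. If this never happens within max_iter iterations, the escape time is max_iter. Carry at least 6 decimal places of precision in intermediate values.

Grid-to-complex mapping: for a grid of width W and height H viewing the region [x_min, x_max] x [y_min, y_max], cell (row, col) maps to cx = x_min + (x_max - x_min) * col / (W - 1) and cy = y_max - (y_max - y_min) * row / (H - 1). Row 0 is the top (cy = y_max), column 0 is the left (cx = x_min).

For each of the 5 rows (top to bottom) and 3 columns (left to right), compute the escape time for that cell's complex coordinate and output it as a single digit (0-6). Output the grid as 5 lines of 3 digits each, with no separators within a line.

Answer: 665
665
666
664
553

Derivation:
(row=0, col=0): c = -0.3200 + 0.1900i → escape time 6
(row=0, col=1): c = 0.0850 + 0.1900i → escape time 6
(row=0, col=2): c = 0.4900 + 0.1900i → escape time 5
(row=1, col=0): c = -0.3200 + -0.0975i → escape time 6
(row=1, col=1): c = 0.0850 + -0.0975i → escape time 6
(row=1, col=2): c = 0.4900 + -0.0975i → escape time 5
(row=2, col=0): c = -0.3200 + -0.3850i → escape time 6
(row=2, col=1): c = 0.0850 + -0.3850i → escape time 6
(row=2, col=2): c = 0.4900 + -0.3850i → escape time 6
(row=3, col=0): c = -0.3200 + -0.6725i → escape time 6
(row=3, col=1): c = 0.0850 + -0.6725i → escape time 6
(row=3, col=2): c = 0.4900 + -0.6725i → escape time 4
(row=4, col=0): c = -0.3200 + -0.9600i → escape time 5
(row=4, col=1): c = 0.0850 + -0.9600i → escape time 5
(row=4, col=2): c = 0.4900 + -0.9600i → escape time 3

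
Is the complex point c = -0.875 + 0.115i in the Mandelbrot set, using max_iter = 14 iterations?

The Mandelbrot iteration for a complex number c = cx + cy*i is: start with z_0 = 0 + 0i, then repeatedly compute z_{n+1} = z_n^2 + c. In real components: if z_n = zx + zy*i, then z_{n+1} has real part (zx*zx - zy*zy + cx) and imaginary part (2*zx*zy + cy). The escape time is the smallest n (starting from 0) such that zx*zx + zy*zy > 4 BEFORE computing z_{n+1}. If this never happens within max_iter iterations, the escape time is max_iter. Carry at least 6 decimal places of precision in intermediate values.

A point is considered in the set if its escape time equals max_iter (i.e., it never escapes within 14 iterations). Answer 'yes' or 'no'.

Answer: yes

Derivation:
z_0 = 0 + 0i, c = -0.8750 + 0.1150i
Iter 1: z = -0.8750 + 0.1150i, |z|^2 = 0.7789
Iter 2: z = -0.1226 + -0.0863i, |z|^2 = 0.0225
Iter 3: z = -0.8674 + 0.1361i, |z|^2 = 0.7709
Iter 4: z = -0.1411 + -0.1212i, |z|^2 = 0.0346
Iter 5: z = -0.8698 + 0.1492i, |z|^2 = 0.7788
Iter 6: z = -0.1408 + -0.1446i, |z|^2 = 0.0407
Iter 7: z = -0.8761 + 0.1557i, |z|^2 = 0.7918
Iter 8: z = -0.1317 + -0.1578i, |z|^2 = 0.0423
Iter 9: z = -0.8826 + 0.1566i, |z|^2 = 0.8034
Iter 10: z = -0.1206 + -0.1614i, |z|^2 = 0.0406
Iter 11: z = -0.8865 + 0.1539i, |z|^2 = 0.8096
Iter 12: z = -0.1128 + -0.1579i, |z|^2 = 0.0377
Iter 13: z = -0.8872 + 0.1506i, |z|^2 = 0.8098
Did not escape in 14 iterations → in set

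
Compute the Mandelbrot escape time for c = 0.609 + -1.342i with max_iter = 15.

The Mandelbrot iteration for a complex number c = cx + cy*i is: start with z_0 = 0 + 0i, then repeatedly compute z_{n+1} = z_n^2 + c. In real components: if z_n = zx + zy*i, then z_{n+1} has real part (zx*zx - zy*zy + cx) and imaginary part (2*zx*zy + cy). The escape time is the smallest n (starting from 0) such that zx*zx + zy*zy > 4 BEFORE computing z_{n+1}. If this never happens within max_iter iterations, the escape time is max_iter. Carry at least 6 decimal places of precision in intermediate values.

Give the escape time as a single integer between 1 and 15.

z_0 = 0 + 0i, c = 0.6090 + -1.3420i
Iter 1: z = 0.6090 + -1.3420i, |z|^2 = 2.1718
Iter 2: z = -0.8211 + -2.9766i, |z|^2 = 9.5341
Escaped at iteration 2

Answer: 2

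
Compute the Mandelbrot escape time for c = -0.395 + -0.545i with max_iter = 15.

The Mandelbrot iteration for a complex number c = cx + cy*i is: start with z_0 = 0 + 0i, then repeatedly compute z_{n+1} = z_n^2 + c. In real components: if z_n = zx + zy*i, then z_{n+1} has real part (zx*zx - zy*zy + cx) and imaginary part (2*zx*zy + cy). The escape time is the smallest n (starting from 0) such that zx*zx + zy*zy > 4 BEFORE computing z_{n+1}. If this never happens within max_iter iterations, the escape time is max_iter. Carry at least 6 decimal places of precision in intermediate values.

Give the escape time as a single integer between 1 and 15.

z_0 = 0 + 0i, c = -0.3950 + -0.5450i
Iter 1: z = -0.3950 + -0.5450i, |z|^2 = 0.4531
Iter 2: z = -0.5360 + -0.1144i, |z|^2 = 0.3004
Iter 3: z = -0.1208 + -0.4223i, |z|^2 = 0.1929
Iter 4: z = -0.5588 + -0.4430i, |z|^2 = 0.5084
Iter 5: z = -0.2790 + -0.0500i, |z|^2 = 0.0803
Iter 6: z = -0.3196 + -0.5171i, |z|^2 = 0.3696
Iter 7: z = -0.5602 + -0.2144i, |z|^2 = 0.3598
Iter 8: z = -0.1271 + -0.3048i, |z|^2 = 0.1090
Iter 9: z = -0.4717 + -0.4675i, |z|^2 = 0.4411
Iter 10: z = -0.3911 + -0.1039i, |z|^2 = 0.1637
Iter 11: z = -0.2529 + -0.4637i, |z|^2 = 0.2790
Iter 12: z = -0.5461 + -0.3105i, |z|^2 = 0.3946
Iter 13: z = -0.1932 + -0.2059i, |z|^2 = 0.0797
Iter 14: z = -0.4001 + -0.4654i, |z|^2 = 0.3767

Answer: 15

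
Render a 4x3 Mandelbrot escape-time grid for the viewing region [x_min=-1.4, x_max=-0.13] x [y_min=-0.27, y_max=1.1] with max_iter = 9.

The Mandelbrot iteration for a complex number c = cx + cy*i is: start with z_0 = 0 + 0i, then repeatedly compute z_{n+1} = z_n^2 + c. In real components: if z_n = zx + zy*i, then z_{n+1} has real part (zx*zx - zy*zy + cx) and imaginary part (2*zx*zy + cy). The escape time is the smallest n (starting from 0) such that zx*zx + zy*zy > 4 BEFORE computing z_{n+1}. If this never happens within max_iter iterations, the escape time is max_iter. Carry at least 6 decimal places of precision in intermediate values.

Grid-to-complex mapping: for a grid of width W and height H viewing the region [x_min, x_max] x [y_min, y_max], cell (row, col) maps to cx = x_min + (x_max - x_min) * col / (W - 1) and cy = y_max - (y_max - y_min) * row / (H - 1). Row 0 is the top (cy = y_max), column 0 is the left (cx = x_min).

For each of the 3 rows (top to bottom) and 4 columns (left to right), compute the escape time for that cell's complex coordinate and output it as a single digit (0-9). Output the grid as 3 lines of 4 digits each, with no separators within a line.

(row=0, col=0): c = -1.4000 + 1.1000i → escape time 2
(row=0, col=1): c = -0.9767 + 1.1000i → escape time 3
(row=0, col=2): c = -0.5533 + 1.1000i → escape time 3
(row=0, col=3): c = -0.1300 + 1.1000i → escape time 6
(row=1, col=0): c = -1.4000 + 0.4150i → escape time 4
(row=1, col=1): c = -0.9767 + 0.4150i → escape time 6
(row=1, col=2): c = -0.5533 + 0.4150i → escape time 9
(row=1, col=3): c = -0.1300 + 0.4150i → escape time 9
(row=2, col=0): c = -1.4000 + -0.2700i → escape time 5
(row=2, col=1): c = -0.9767 + -0.2700i → escape time 9
(row=2, col=2): c = -0.5533 + -0.2700i → escape time 9
(row=2, col=3): c = -0.1300 + -0.2700i → escape time 9

Answer: 2336
4699
5999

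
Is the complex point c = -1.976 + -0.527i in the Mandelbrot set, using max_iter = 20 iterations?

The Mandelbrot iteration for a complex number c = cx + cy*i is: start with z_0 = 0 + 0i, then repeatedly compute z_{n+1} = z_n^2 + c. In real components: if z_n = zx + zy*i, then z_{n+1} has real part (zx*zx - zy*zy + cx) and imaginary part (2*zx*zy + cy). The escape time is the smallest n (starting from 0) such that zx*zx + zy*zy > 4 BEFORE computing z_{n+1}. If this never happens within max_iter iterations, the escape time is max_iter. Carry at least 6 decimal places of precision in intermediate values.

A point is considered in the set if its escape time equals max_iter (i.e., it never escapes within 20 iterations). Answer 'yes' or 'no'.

Answer: no

Derivation:
z_0 = 0 + 0i, c = -1.9760 + -0.5270i
Iter 1: z = -1.9760 + -0.5270i, |z|^2 = 4.1823
Escaped at iteration 1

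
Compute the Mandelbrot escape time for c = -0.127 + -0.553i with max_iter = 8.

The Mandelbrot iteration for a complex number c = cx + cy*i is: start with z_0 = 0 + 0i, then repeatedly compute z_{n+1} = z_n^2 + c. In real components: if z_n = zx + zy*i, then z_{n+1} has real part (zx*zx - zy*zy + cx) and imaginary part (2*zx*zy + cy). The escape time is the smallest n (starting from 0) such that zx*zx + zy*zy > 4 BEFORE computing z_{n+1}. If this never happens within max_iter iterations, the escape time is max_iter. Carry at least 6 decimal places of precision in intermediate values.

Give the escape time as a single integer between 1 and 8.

Answer: 8

Derivation:
z_0 = 0 + 0i, c = -0.1270 + -0.5530i
Iter 1: z = -0.1270 + -0.5530i, |z|^2 = 0.3219
Iter 2: z = -0.4167 + -0.4125i, |z|^2 = 0.3438
Iter 3: z = -0.1236 + -0.2092i, |z|^2 = 0.0590
Iter 4: z = -0.1555 + -0.5013i, |z|^2 = 0.2755
Iter 5: z = -0.3541 + -0.3971i, |z|^2 = 0.2831
Iter 6: z = -0.1593 + -0.2718i, |z|^2 = 0.0992
Iter 7: z = -0.1755 + -0.4664i, |z|^2 = 0.2483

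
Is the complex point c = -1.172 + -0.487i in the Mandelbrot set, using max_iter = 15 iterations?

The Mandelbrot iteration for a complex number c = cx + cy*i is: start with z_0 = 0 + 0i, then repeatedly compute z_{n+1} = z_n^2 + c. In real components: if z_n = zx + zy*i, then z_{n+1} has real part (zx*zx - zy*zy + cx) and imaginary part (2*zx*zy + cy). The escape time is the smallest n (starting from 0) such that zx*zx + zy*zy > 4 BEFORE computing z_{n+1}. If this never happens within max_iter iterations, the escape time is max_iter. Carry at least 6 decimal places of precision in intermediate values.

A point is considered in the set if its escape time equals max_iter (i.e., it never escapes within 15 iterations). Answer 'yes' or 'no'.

z_0 = 0 + 0i, c = -1.1720 + -0.4870i
Iter 1: z = -1.1720 + -0.4870i, |z|^2 = 1.6108
Iter 2: z = -0.0356 + 0.6545i, |z|^2 = 0.4297
Iter 3: z = -1.5991 + -0.5336i, |z|^2 = 2.8420
Iter 4: z = 1.1005 + 1.2195i, |z|^2 = 2.6985
Iter 5: z = -1.4481 + 2.1973i, |z|^2 = 6.9252
Escaped at iteration 5

Answer: no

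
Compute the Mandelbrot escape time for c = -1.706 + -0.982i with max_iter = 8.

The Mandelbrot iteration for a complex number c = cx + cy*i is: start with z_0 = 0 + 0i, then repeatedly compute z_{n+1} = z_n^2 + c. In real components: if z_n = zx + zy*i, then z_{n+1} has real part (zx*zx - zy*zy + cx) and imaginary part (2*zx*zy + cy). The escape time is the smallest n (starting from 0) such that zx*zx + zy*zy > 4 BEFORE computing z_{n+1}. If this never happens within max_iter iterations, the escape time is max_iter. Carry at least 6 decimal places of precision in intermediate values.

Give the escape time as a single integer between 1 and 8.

Answer: 2

Derivation:
z_0 = 0 + 0i, c = -1.7060 + -0.9820i
Iter 1: z = -1.7060 + -0.9820i, |z|^2 = 3.8748
Iter 2: z = 0.2401 + 2.3686i, |z|^2 = 5.6678
Escaped at iteration 2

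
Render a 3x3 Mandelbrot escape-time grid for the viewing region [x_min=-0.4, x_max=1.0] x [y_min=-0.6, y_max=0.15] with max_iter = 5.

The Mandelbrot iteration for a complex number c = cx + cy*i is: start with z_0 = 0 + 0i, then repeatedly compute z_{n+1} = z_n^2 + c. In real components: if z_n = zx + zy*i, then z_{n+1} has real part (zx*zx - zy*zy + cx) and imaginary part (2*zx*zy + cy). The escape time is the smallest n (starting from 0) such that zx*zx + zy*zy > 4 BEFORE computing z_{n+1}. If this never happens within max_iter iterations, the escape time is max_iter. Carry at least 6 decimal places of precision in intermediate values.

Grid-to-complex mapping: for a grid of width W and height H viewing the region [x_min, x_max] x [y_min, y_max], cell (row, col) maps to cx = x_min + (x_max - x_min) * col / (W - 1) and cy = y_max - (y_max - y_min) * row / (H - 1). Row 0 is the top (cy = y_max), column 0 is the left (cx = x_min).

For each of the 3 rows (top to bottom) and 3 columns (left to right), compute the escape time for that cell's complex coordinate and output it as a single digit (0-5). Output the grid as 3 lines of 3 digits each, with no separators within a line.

Answer: 552
552
552

Derivation:
(row=0, col=0): c = -0.4000 + 0.1500i → escape time 5
(row=0, col=1): c = 0.3000 + 0.1500i → escape time 5
(row=0, col=2): c = 1.0000 + 0.1500i → escape time 2
(row=1, col=0): c = -0.4000 + -0.2250i → escape time 5
(row=1, col=1): c = 0.3000 + -0.2250i → escape time 5
(row=1, col=2): c = 1.0000 + -0.2250i → escape time 2
(row=2, col=0): c = -0.4000 + -0.6000i → escape time 5
(row=2, col=1): c = 0.3000 + -0.6000i → escape time 5
(row=2, col=2): c = 1.0000 + -0.6000i → escape time 2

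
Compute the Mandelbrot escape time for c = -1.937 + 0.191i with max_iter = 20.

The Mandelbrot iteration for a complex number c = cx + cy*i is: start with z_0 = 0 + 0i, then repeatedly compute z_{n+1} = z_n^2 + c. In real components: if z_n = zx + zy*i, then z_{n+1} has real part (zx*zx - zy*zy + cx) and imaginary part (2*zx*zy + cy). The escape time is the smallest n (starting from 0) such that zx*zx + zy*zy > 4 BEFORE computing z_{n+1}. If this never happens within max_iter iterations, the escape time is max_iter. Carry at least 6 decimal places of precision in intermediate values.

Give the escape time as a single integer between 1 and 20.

z_0 = 0 + 0i, c = -1.9370 + 0.1910i
Iter 1: z = -1.9370 + 0.1910i, |z|^2 = 3.7885
Iter 2: z = 1.7785 + -0.5489i, |z|^2 = 3.4643
Iter 3: z = 0.9247 + -1.7615i, |z|^2 = 3.9581
Iter 4: z = -4.1850 + -3.0668i, |z|^2 = 26.9192
Escaped at iteration 4

Answer: 4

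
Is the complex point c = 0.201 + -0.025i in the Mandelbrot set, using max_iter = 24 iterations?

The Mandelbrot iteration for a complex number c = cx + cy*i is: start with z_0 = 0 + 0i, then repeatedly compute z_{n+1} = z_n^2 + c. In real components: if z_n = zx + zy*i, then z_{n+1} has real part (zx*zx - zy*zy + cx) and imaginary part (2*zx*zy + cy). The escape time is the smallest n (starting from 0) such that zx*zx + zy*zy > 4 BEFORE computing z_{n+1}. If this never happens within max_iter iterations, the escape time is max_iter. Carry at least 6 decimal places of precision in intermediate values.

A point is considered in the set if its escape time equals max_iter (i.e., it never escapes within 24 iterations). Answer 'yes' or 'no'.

z_0 = 0 + 0i, c = 0.2010 + -0.0250i
Iter 1: z = 0.2010 + -0.0250i, |z|^2 = 0.0410
Iter 2: z = 0.2408 + -0.0351i, |z|^2 = 0.0592
Iter 3: z = 0.2577 + -0.0419i, |z|^2 = 0.0682
Iter 4: z = 0.2657 + -0.0466i, |z|^2 = 0.0728
Iter 5: z = 0.2694 + -0.0498i, |z|^2 = 0.0751
Iter 6: z = 0.2711 + -0.0518i, |z|^2 = 0.0762
Iter 7: z = 0.2718 + -0.0531i, |z|^2 = 0.0767
Iter 8: z = 0.2721 + -0.0539i, |z|^2 = 0.0769
Iter 9: z = 0.2721 + -0.0543i, |z|^2 = 0.0770
Iter 10: z = 0.2721 + -0.0546i, |z|^2 = 0.0770
Iter 11: z = 0.2721 + -0.0547i, |z|^2 = 0.0770
Iter 12: z = 0.2720 + -0.0548i, |z|^2 = 0.0770
Iter 13: z = 0.2720 + -0.0548i, |z|^2 = 0.0770
Iter 14: z = 0.2720 + -0.0548i, |z|^2 = 0.0770
Iter 15: z = 0.2720 + -0.0548i, |z|^2 = 0.0770
Iter 16: z = 0.2720 + -0.0548i, |z|^2 = 0.0770
Iter 17: z = 0.2720 + -0.0548i, |z|^2 = 0.0770
Iter 18: z = 0.2720 + -0.0548i, |z|^2 = 0.0770
Iter 19: z = 0.2720 + -0.0548i, |z|^2 = 0.0770
Iter 20: z = 0.2720 + -0.0548i, |z|^2 = 0.0770
Iter 21: z = 0.2720 + -0.0548i, |z|^2 = 0.0770
Iter 22: z = 0.2720 + -0.0548i, |z|^2 = 0.0770
Iter 23: z = 0.2720 + -0.0548i, |z|^2 = 0.0770
Did not escape in 24 iterations → in set

Answer: yes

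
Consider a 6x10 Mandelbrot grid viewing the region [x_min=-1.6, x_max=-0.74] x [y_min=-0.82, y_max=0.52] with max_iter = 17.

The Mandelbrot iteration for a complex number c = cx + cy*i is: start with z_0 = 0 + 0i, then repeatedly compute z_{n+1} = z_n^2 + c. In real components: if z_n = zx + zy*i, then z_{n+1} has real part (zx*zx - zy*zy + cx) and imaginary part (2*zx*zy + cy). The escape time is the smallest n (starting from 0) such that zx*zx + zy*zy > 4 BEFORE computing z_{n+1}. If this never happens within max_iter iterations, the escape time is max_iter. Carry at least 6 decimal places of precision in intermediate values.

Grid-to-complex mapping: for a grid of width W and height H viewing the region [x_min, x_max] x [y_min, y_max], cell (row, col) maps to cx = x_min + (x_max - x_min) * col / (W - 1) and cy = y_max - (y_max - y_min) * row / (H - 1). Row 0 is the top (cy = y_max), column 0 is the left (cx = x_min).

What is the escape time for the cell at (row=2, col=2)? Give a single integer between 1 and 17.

z_0 = 0 + 0i, c = -1.2560 + 0.2222i
Iter 1: z = -1.2560 + 0.2222i, |z|^2 = 1.6269
Iter 2: z = 0.2722 + -0.3360i, |z|^2 = 0.1870
Iter 3: z = -1.2948 + 0.0393i, |z|^2 = 1.6781
Iter 4: z = 0.4190 + 0.1204i, |z|^2 = 0.1901
Iter 5: z = -1.0949 + 0.3231i, |z|^2 = 1.3032
Iter 6: z = -0.1616 + -0.4853i, |z|^2 = 0.2616
Iter 7: z = -1.4654 + 0.3791i, |z|^2 = 2.2910
Iter 8: z = 0.7477 + -0.8887i, |z|^2 = 1.3488
Iter 9: z = -1.4868 + -1.1067i, |z|^2 = 3.4352
Iter 10: z = -0.2702 + 3.5130i, |z|^2 = 12.4139
Escaped at iteration 10

Answer: 10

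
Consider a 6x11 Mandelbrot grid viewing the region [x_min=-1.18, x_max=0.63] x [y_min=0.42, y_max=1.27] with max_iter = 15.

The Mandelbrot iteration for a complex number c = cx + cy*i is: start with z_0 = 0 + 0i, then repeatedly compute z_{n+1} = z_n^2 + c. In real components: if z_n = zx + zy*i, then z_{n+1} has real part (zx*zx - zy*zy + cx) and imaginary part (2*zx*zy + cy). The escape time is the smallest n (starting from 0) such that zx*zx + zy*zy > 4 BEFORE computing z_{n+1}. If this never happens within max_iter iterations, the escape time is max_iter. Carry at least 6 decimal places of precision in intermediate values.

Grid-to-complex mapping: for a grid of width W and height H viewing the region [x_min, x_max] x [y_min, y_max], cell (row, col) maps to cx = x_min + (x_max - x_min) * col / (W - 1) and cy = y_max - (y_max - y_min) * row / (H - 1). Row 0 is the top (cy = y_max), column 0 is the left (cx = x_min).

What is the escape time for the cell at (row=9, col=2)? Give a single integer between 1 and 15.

Answer: 15

Derivation:
z_0 = 0 + 0i, c = -0.4560 + 0.5050i
Iter 1: z = -0.4560 + 0.5050i, |z|^2 = 0.4630
Iter 2: z = -0.5031 + 0.0444i, |z|^2 = 0.2551
Iter 3: z = -0.2049 + 0.4603i, |z|^2 = 0.2538
Iter 4: z = -0.6259 + 0.3164i, |z|^2 = 0.4918
Iter 5: z = -0.1644 + 0.1089i, |z|^2 = 0.0389
Iter 6: z = -0.4409 + 0.4692i, |z|^2 = 0.4145
Iter 7: z = -0.4818 + 0.0913i, |z|^2 = 0.2405
Iter 8: z = -0.2322 + 0.4170i, |z|^2 = 0.2278
Iter 9: z = -0.5760 + 0.3113i, |z|^2 = 0.4287
Iter 10: z = -0.2212 + 0.1464i, |z|^2 = 0.0703
Iter 11: z = -0.4285 + 0.4402i, |z|^2 = 0.3774
Iter 12: z = -0.4662 + 0.1277i, |z|^2 = 0.2337
Iter 13: z = -0.2550 + 0.3859i, |z|^2 = 0.2139
Iter 14: z = -0.5399 + 0.3082i, |z|^2 = 0.3865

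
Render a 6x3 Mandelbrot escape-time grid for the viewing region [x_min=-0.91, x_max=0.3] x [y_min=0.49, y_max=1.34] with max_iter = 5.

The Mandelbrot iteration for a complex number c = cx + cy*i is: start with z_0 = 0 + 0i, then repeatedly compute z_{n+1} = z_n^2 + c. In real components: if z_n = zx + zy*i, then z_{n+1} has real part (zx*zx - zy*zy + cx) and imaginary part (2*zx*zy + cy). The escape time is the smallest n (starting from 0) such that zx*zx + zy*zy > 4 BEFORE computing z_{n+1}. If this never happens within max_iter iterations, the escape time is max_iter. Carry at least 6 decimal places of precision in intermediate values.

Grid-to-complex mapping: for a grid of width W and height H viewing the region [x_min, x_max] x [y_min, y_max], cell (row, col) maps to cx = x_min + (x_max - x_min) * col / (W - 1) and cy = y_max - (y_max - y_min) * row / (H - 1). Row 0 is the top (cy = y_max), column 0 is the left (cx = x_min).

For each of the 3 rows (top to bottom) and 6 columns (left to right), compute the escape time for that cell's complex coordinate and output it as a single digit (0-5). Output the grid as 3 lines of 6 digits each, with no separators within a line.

Answer: 222222
345554
555555

Derivation:
(row=0, col=0): c = -0.9100 + 1.3400i → escape time 2
(row=0, col=1): c = -0.6680 + 1.3400i → escape time 2
(row=0, col=2): c = -0.4260 + 1.3400i → escape time 2
(row=0, col=3): c = -0.1840 + 1.3400i → escape time 2
(row=0, col=4): c = 0.0580 + 1.3400i → escape time 2
(row=0, col=5): c = 0.3000 + 1.3400i → escape time 2
(row=1, col=0): c = -0.9100 + 0.9150i → escape time 3
(row=1, col=1): c = -0.6680 + 0.9150i → escape time 4
(row=1, col=2): c = -0.4260 + 0.9150i → escape time 5
(row=1, col=3): c = -0.1840 + 0.9150i → escape time 5
(row=1, col=4): c = 0.0580 + 0.9150i → escape time 5
(row=1, col=5): c = 0.3000 + 0.9150i → escape time 4
(row=2, col=0): c = -0.9100 + 0.4900i → escape time 5
(row=2, col=1): c = -0.6680 + 0.4900i → escape time 5
(row=2, col=2): c = -0.4260 + 0.4900i → escape time 5
(row=2, col=3): c = -0.1840 + 0.4900i → escape time 5
(row=2, col=4): c = 0.0580 + 0.4900i → escape time 5
(row=2, col=5): c = 0.3000 + 0.4900i → escape time 5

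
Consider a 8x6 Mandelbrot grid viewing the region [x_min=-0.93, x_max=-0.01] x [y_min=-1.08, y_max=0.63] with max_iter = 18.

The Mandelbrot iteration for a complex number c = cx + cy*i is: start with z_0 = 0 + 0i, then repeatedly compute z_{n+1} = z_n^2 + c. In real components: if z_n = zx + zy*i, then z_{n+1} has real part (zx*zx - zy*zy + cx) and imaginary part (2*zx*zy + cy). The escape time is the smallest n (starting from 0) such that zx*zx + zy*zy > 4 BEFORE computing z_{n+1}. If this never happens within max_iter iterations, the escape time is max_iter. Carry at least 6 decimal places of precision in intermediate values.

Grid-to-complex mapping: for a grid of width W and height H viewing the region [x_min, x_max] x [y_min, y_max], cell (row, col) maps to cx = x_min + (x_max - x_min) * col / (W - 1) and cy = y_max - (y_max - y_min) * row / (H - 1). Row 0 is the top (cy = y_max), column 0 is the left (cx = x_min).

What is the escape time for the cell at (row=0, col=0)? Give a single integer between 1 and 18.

Answer: 4

Derivation:
z_0 = 0 + 0i, c = -0.9300 + 0.6300i
Iter 1: z = -0.9300 + 0.6300i, |z|^2 = 1.2618
Iter 2: z = -0.4620 + -0.5418i, |z|^2 = 0.5070
Iter 3: z = -1.0101 + 1.1306i, |z|^2 = 2.2986
Iter 4: z = -1.1880 + -1.6541i, |z|^2 = 4.1474
Escaped at iteration 4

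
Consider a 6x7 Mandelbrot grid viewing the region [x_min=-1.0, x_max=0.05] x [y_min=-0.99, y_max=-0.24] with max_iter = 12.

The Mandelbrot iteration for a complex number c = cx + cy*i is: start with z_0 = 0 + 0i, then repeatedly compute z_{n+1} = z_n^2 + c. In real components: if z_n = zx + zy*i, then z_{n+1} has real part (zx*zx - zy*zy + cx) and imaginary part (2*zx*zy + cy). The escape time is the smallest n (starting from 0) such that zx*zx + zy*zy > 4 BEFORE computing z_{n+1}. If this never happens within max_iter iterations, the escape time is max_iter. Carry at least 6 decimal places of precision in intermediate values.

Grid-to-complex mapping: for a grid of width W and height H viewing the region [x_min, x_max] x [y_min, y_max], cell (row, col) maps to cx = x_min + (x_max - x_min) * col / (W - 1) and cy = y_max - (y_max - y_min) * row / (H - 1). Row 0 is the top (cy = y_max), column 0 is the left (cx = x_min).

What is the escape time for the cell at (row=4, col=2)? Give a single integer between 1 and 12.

z_0 = 0 + 0i, c = -0.5800 + -0.7400i
Iter 1: z = -0.5800 + -0.7400i, |z|^2 = 0.8840
Iter 2: z = -0.7912 + 0.1184i, |z|^2 = 0.6400
Iter 3: z = 0.0320 + -0.9274i, |z|^2 = 0.8610
Iter 4: z = -1.4390 + -0.7993i, |z|^2 = 2.7095
Iter 5: z = 0.8517 + 1.5604i, |z|^2 = 3.1602
Iter 6: z = -2.2893 + 1.9180i, |z|^2 = 8.9197
Escaped at iteration 6

Answer: 6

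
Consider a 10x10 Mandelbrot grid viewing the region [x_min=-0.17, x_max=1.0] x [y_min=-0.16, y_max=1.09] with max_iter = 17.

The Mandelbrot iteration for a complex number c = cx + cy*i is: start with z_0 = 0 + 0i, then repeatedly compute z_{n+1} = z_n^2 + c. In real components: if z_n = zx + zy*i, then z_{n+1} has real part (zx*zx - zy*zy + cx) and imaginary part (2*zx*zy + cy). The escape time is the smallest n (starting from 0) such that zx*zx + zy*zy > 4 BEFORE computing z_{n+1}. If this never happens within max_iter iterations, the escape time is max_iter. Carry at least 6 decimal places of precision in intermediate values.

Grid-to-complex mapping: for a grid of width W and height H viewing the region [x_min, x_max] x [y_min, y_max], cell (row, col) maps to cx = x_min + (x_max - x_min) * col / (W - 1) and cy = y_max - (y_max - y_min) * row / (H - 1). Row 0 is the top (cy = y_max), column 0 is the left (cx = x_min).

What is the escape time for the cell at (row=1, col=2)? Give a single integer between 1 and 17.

Answer: 5

Derivation:
z_0 = 0 + 0i, c = 0.0900 + 0.9511i
Iter 1: z = 0.0900 + 0.9511i, |z|^2 = 0.9127
Iter 2: z = -0.8065 + 1.1223i, |z|^2 = 1.9100
Iter 3: z = -0.5191 + -0.8592i, |z|^2 = 1.0077
Iter 4: z = -0.3787 + 1.8432i, |z|^2 = 3.5407
Iter 5: z = -3.1638 + -0.4451i, |z|^2 = 10.2079
Escaped at iteration 5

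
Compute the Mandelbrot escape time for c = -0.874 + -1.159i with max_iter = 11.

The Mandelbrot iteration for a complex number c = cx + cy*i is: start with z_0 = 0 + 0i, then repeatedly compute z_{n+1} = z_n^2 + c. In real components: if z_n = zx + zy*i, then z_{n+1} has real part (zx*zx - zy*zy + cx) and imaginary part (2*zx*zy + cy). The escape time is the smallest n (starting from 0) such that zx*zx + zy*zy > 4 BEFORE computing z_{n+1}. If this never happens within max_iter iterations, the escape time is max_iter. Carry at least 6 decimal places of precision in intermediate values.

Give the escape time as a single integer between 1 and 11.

z_0 = 0 + 0i, c = -0.8740 + -1.1590i
Iter 1: z = -0.8740 + -1.1590i, |z|^2 = 2.1072
Iter 2: z = -1.4534 + 0.8669i, |z|^2 = 2.8640
Iter 3: z = 0.4868 + -3.6790i, |z|^2 = 13.7721
Escaped at iteration 3

Answer: 3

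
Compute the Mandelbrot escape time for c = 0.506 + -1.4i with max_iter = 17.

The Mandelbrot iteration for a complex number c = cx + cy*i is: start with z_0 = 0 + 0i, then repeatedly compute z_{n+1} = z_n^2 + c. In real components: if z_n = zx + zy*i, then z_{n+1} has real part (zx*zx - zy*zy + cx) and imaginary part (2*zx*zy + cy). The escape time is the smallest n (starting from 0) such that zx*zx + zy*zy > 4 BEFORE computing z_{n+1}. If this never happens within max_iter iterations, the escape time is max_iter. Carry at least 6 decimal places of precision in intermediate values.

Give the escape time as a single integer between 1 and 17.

Answer: 2

Derivation:
z_0 = 0 + 0i, c = 0.5060 + -1.4000i
Iter 1: z = 0.5060 + -1.4000i, |z|^2 = 2.2160
Iter 2: z = -1.1980 + -2.8168i, |z|^2 = 9.3695
Escaped at iteration 2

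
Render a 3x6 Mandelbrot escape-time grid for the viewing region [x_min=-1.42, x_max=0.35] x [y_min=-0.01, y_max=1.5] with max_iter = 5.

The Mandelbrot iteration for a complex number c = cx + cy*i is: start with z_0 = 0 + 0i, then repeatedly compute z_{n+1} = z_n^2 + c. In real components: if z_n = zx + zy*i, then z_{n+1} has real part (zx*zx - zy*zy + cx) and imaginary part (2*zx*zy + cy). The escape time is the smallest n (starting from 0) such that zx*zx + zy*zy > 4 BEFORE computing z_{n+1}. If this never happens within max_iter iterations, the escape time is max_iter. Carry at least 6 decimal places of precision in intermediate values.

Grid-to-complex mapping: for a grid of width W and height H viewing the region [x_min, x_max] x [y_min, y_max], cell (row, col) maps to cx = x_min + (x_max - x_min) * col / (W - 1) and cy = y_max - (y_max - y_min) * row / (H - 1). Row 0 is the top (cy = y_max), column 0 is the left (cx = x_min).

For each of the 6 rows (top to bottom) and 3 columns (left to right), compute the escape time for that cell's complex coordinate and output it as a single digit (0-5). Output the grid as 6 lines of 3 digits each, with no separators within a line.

Answer: 122
232
344
355
555
555

Derivation:
(row=0, col=0): c = -1.4200 + 1.5000i → escape time 1
(row=0, col=1): c = -0.5350 + 1.5000i → escape time 2
(row=0, col=2): c = 0.3500 + 1.5000i → escape time 2
(row=1, col=0): c = -1.4200 + 1.1980i → escape time 2
(row=1, col=1): c = -0.5350 + 1.1980i → escape time 3
(row=1, col=2): c = 0.3500 + 1.1980i → escape time 2
(row=2, col=0): c = -1.4200 + 0.8960i → escape time 3
(row=2, col=1): c = -0.5350 + 0.8960i → escape time 4
(row=2, col=2): c = 0.3500 + 0.8960i → escape time 4
(row=3, col=0): c = -1.4200 + 0.5940i → escape time 3
(row=3, col=1): c = -0.5350 + 0.5940i → escape time 5
(row=3, col=2): c = 0.3500 + 0.5940i → escape time 5
(row=4, col=0): c = -1.4200 + 0.2920i → escape time 5
(row=4, col=1): c = -0.5350 + 0.2920i → escape time 5
(row=4, col=2): c = 0.3500 + 0.2920i → escape time 5
(row=5, col=0): c = -1.4200 + -0.0100i → escape time 5
(row=5, col=1): c = -0.5350 + -0.0100i → escape time 5
(row=5, col=2): c = 0.3500 + -0.0100i → escape time 5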